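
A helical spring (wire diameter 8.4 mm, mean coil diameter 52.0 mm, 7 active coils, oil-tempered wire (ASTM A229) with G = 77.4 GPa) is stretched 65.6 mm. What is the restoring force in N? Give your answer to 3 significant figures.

k = Gd⁴/(8D³N_a) = (77.4×10³)(8.4⁴)/(8·52.0³·7) = 48.94 N/mm
F = k·δ = 48.94 × 65.6 = 3210.4 N

3210 N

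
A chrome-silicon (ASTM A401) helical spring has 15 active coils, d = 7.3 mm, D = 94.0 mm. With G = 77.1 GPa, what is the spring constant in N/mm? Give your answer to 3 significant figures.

2.20 N/mm

k = Gd⁴/(8D³N_a) = (77.1×10³ × 7.3⁴) / (8 × 94.0³ × 15)
  = 2.1895e+08 / 9.96701e+07 = 2.1968 N/mm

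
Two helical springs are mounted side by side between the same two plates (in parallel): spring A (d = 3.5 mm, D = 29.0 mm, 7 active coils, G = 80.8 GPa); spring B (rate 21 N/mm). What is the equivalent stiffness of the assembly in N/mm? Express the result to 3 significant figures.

29.9 N/mm

k_A = Gd⁴/(8D³N_a) = (80.8×10³)(3.5⁴)/(8·29.0³·7) = 8.8777 N/mm
Parallel: k_eq = 8.8777 + 21 = 29.878 N/mm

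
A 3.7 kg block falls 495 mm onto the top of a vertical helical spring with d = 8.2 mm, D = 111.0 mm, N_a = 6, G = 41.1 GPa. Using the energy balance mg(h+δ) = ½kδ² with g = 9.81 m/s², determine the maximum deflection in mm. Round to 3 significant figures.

k = Gd⁴/(8D³N_a) = (41.1×10³)(8.2⁴)/(8·111.0³·6) = 2.8307 N/mm
W = mg = 3.7 × 9.81 = 36.297 N
½kδ² − Wδ − Wh = 0 → δ = (W + √(W² + 2kWh))/k
δ = (36.297 + √(1317.5 + 101717))/2.8307 = (36.297 + 320.99)/2.8307 = 126.22 mm

126 mm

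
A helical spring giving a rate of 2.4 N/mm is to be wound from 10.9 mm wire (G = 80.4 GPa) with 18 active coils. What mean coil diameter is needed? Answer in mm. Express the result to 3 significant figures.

149 mm

D = (Gd⁴/(8N_a·k))^(1/3) = (80.4×10³·10.9⁴/(8·18·2.4))^(1/3)
  = (3.28389e+06)^(1/3) = 148.6379 mm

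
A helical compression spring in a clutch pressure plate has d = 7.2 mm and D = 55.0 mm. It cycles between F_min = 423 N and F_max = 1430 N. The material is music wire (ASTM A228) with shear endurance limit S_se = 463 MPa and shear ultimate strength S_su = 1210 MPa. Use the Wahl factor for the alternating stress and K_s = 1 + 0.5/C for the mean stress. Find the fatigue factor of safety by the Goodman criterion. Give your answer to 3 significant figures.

C = D/d = 55.0/7.2 = 7.6389; K_W = (4C−1)/(4C−4)+0.615/C = 1.1935; K_s = 1+0.5/C = 1.0655
F_a = (F_max−F_min)/2 = 503.5 N; F_m = (F_max+F_min)/2 = 926.5 N
τ_a = K_W·8F_aD/(πd³) = 1.1935 × 188.93 = 225.49 MPa
τ_m = K_s·8F_mD/(πd³) = 1.0655 × 347.66 = 370.41 MPa
Goodman: 1/n_f = τ_a/S_se + τ_m/S_su = 225.49/463 + 370.41/1210 = 0.48701 + 0.30613 = 0.79314
n_f = 1/0.79314 = 1.261

1.26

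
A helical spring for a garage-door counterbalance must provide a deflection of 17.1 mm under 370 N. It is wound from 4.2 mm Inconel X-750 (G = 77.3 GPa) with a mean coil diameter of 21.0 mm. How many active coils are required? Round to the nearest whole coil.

15

Required rate k = F/δ = 370/17.1 = 21.637 N/mm
N_a = Gd⁴/(8D³k) = (77.3×10³ × 4.2⁴)/(8 × 21.0³ × 21.637)
    = 2.40534e+07 / 1.60307e+06 = 15 → 15 coils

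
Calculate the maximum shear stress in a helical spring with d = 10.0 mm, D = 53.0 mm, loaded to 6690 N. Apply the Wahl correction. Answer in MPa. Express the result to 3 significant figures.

1170 MPa

Spring index C = D/d = 53.0/10.0 = 5.3000
K_W = (4C−1)/(4C−4) + 0.615/C = 20.200/17.200 + 0.1160 = 1.2905
τ₀ = 8FD/(πd³) = 8·6690·53.0/(π·10.0³) = 2.83656e+06/3141.6 = 902.91 MPa
τ_max = K·τ₀ = 1.2905 × 902.91 = 1165.2 MPa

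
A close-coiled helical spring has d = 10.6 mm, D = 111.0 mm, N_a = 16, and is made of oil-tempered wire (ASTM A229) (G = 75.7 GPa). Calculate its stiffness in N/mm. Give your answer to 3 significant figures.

k = Gd⁴/(8D³N_a) = (75.7×10³ × 10.6⁴) / (8 × 111.0³ × 16)
  = 9.55695e+08 / 1.75057e+08 = 5.4593 N/mm

5.46 N/mm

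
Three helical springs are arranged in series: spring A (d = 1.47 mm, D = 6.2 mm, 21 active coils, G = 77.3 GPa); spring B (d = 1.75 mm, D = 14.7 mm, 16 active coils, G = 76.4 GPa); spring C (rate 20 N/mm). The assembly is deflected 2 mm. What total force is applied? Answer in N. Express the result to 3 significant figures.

k_A = Gd⁴/(8D³N_a) = (77.3×10³)(1.47⁴)/(8·6.2³·21) = 9.015 N/mm
k_B = Gd⁴/(8D³N_a) = (76.4×10³)(1.75⁴)/(8·14.7³·16) = 1.7623 N/mm
Series: 1/k_eq = 1/9.015 + 1/1.7623 + 1/20 = 0.72836; k_eq = 1.3729 N/mm
F = k_eq·δ = 1.3729·2 = 2.7459 N

2.75 N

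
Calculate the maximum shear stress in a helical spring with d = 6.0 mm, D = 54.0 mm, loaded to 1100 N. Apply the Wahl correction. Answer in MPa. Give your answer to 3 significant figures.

Spring index C = D/d = 54.0/6.0 = 9.0000
K_W = (4C−1)/(4C−4) + 0.615/C = 35.000/32.000 + 0.0683 = 1.1621
τ₀ = 8FD/(πd³) = 8·1100·54.0/(π·6.0³) = 475200/678.58 = 700.28 MPa
τ_max = K·τ₀ = 1.1621 × 700.28 = 813.79 MPa

814 MPa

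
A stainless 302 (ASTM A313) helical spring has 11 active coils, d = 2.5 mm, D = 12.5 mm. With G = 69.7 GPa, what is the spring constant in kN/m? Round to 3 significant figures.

15.8 kN/m

k = Gd⁴/(8D³N_a) = (69.7×10³ × 2.5⁴) / (8 × 12.5³ × 11)
  = 2.72266e+06 / 171875 = 15.841 N/mm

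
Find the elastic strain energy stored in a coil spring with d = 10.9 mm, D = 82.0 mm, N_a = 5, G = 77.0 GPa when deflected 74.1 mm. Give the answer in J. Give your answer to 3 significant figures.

k = Gd⁴/(8D³N_a) = (77.0×10³)(10.9⁴)/(8·82.0³·5) = 49.283 N/mm
U = ½kδ² = 0.5 × 49.283 × 74.1² = 1.353e+05 N·mm = 135.3 J

135 J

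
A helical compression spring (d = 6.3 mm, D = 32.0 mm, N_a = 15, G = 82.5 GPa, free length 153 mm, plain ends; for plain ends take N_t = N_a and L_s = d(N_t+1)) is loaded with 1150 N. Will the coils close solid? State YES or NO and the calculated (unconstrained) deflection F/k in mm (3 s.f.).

k = Gd⁴/(8D³N_a) = (82.5×10³)(6.3⁴)/(8·32.0³·15) = 33.051 N/mm
N_t = 15; L_s = 6.3·16 = 100.8 mm; δ_solid = L₀ − L_s = 153 − 100.8 = 52.2 mm
δ = F/k = 1150/33.051 = 34.795 mm
δ < δ_solid → spring does not go solid

NO, δ = 34.8 mm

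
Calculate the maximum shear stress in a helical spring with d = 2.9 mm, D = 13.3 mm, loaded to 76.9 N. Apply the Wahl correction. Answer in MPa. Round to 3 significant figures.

143 MPa

Spring index C = D/d = 13.3/2.9 = 4.5862
K_W = (4C−1)/(4C−4) + 0.615/C = 17.345/14.345 + 0.1341 = 1.3432
τ₀ = 8FD/(πd³) = 8·76.9·13.3/(π·2.9³) = 8182.16/76.62 = 106.79 MPa
τ_max = K·τ₀ = 1.3432 × 106.79 = 143.44 MPa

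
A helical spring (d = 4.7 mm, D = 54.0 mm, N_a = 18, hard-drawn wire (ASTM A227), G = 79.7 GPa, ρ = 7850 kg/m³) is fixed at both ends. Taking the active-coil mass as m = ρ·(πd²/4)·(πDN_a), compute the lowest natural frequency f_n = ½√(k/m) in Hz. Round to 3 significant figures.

k = Gd⁴/(8D³N_a) = (79.7×10³)(4.7⁴)/(8·54.0³·18) = 1.7152 N/mm = 1715.2 N/m
Wire length L = πDN_a = π·54.0·18 = 3053.6 mm
m = ρ·(πd²/4)·L = 7850 × 17.349×10⁻⁶ m² × 3.0536 m = 0.41588 kg
f_n = ½√(k/m) = 0.5·√(1715.2/0.41588) = 0.5·√(4124.2) = 32.11 Hz

32.1 Hz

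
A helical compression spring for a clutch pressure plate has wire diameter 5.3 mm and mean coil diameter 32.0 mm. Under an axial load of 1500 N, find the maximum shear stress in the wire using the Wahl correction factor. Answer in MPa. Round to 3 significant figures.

Spring index C = D/d = 32.0/5.3 = 6.0377
K_W = (4C−1)/(4C−4) + 0.615/C = 23.151/20.151 + 0.1019 = 1.2507
τ₀ = 8FD/(πd³) = 8·1500·32.0/(π·5.3³) = 384000/467.71 = 821.02 MPa
τ_max = K·τ₀ = 1.2507 × 821.02 = 1026.9 MPa

1030 MPa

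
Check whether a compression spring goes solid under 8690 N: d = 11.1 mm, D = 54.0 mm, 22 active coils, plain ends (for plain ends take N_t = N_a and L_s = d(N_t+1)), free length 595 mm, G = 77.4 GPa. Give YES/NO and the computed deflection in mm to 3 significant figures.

NO, δ = 205 mm

k = Gd⁴/(8D³N_a) = (77.4×10³)(11.1⁴)/(8·54.0³·22) = 42.397 N/mm
N_t = 22; L_s = 11.1·23 = 255.3 mm; δ_solid = L₀ − L_s = 595 − 255.3 = 339.7 mm
δ = F/k = 8690/42.397 = 204.97 mm
δ < δ_solid → spring does not go solid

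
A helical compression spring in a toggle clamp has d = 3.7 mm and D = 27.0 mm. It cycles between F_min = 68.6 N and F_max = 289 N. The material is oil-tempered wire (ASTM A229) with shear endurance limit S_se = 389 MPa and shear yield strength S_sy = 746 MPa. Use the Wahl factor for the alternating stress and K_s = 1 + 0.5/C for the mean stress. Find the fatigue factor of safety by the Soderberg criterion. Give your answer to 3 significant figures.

C = D/d = 27.0/3.7 = 7.2973; K_W = (4C−1)/(4C−4)+0.615/C = 1.2034; K_s = 1+0.5/C = 1.0685
F_a = (F_max−F_min)/2 = 110.2 N; F_m = (F_max+F_min)/2 = 178.8 N
τ_a = K_W·8F_aD/(πd³) = 1.2034 × 149.58 = 180 MPa
τ_m = K_s·8F_mD/(πd³) = 1.0685 × 242.7 = 259.33 MPa
Soderberg: 1/n_f = τ_a/S_se + τ_m/S_sy = 180/389 + 259.33/746 = 0.46273 + 0.34762 = 0.81036
n_f = 1/0.81036 = 1.234

1.23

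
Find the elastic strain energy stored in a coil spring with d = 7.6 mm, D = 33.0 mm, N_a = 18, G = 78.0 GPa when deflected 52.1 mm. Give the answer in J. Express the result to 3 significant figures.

k = Gd⁴/(8D³N_a) = (78.0×10³)(7.6⁴)/(8·33.0³·18) = 50.286 N/mm
U = ½kδ² = 0.5 × 50.286 × 52.1² = 68248 N·mm = 68.248 J

68.2 J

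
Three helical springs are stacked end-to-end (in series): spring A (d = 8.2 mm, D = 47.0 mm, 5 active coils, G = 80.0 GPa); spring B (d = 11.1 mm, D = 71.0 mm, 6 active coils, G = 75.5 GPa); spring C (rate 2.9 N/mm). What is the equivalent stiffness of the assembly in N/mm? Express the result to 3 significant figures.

k_A = Gd⁴/(8D³N_a) = (80.0×10³)(8.2⁴)/(8·47.0³·5) = 87.095 N/mm
k_B = Gd⁴/(8D³N_a) = (75.5×10³)(11.1⁴)/(8·71.0³·6) = 66.715 N/mm
Series: 1/k_eq = 1/87.095 + 1/66.715 + 1/2.9 = 0.3713; k_eq = 2.6933 N/mm

2.69 N/mm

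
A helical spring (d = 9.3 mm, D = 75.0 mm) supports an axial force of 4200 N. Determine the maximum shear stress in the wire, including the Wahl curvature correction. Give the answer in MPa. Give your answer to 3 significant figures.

Spring index C = D/d = 75.0/9.3 = 8.0645
K_W = (4C−1)/(4C−4) + 0.615/C = 31.258/28.258 + 0.0763 = 1.1824
τ₀ = 8FD/(πd³) = 8·4200·75.0/(π·9.3³) = 2.52e+06/2527 = 997.24 MPa
τ_max = K·τ₀ = 1.1824 × 997.24 = 1179.2 MPa

1180 MPa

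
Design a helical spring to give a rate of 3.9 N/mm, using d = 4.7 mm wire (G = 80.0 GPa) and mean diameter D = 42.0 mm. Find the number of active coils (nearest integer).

17

N_a = Gd⁴/(8D³k) = (80.0×10³ × 4.7⁴)/(8 × 42.0³ × 3.9)
    = 3.90374e+07 / 2.31155e+06 = 16.89 → 17 coils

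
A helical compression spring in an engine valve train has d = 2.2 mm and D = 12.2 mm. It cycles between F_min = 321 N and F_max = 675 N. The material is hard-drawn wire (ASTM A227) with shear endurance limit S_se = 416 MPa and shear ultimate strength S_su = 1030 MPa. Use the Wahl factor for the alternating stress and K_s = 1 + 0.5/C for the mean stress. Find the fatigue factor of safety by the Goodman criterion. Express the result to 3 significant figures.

0.320

C = D/d = 12.2/2.2 = 5.5455; K_W = (4C−1)/(4C−4)+0.615/C = 1.2759; K_s = 1+0.5/C = 1.0902
F_a = (F_max−F_min)/2 = 177 N; F_m = (F_max+F_min)/2 = 498 N
τ_a = K_W·8F_aD/(πd³) = 1.2759 × 516.42 = 658.9 MPa
τ_m = K_s·8F_mD/(πd³) = 1.0902 × 1453 = 1584 MPa
Goodman: 1/n_f = τ_a/S_se + τ_m/S_su = 658.9/416 + 1584/1030 = 1.58390 + 1.53786 = 3.1218
n_f = 1/3.1218 = 0.3203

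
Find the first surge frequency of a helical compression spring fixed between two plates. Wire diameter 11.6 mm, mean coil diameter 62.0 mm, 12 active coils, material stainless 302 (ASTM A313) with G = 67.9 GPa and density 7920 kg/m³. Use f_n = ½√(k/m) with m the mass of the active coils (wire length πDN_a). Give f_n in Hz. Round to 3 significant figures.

82.9 Hz

k = Gd⁴/(8D³N_a) = (67.9×10³)(11.6⁴)/(8·62.0³·12) = 53.735 N/mm = 53735 N/m
Wire length L = πDN_a = π·62.0·12 = 2337.3 mm
m = ρ·(πd²/4)·L = 7920 × 105.68×10⁻⁶ m² × 2.3373 m = 1.9564 kg
f_n = ½√(k/m) = 0.5·√(53735/1.9564) = 0.5·√(27466) = 82.865 Hz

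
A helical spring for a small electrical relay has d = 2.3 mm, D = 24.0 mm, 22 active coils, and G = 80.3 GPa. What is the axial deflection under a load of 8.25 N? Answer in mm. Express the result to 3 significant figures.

k = Gd⁴/(8D³N_a) = (80.3×10³)(2.3⁴)/(8·24.0³·22) = 0.92359 N/mm
δ = F/k = 8.25 / 0.92359 = 8.9325 mm

8.93 mm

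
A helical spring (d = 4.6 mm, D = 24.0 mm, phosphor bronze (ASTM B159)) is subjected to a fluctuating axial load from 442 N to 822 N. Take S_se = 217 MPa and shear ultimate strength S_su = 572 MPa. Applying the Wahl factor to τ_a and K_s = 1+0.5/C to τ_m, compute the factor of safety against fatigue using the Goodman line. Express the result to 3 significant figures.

0.679

C = D/d = 24.0/4.6 = 5.2174; K_W = (4C−1)/(4C−4)+0.615/C = 1.2957; K_s = 1+0.5/C = 1.0958
F_a = (F_max−F_min)/2 = 190 N; F_m = (F_max+F_min)/2 = 632 N
τ_a = K_W·8F_aD/(πd³) = 1.2957 × 119.3 = 154.58 MPa
τ_m = K_s·8F_mD/(πd³) = 1.0958 × 396.82 = 434.85 MPa
Goodman: 1/n_f = τ_a/S_se + τ_m/S_su = 154.58/217 + 434.85/572 = 0.71233 + 0.76023 = 1.4726
n_f = 1/1.4726 = 0.6791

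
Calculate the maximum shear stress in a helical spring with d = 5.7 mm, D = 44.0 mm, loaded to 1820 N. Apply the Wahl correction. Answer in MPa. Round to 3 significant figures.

1310 MPa

Spring index C = D/d = 44.0/5.7 = 7.7193
K_W = (4C−1)/(4C−4) + 0.615/C = 29.877/26.877 + 0.0797 = 1.1913
τ₀ = 8FD/(πd³) = 8·1820·44.0/(π·5.7³) = 640640/581.8 = 1101.1 MPa
τ_max = K·τ₀ = 1.1913 × 1101.1 = 1311.8 MPa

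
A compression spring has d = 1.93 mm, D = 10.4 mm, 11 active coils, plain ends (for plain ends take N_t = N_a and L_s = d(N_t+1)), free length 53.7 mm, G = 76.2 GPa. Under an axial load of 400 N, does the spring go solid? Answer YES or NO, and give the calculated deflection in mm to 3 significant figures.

k = Gd⁴/(8D³N_a) = (76.2×10³)(1.93⁴)/(8·10.4³·11) = 10.681 N/mm
N_t = 11; L_s = 1.93·12 = 23.16 mm; δ_solid = L₀ − L_s = 53.7 − 23.16 = 30.54 mm
δ = F/k = 400/10.681 = 37.451 mm
δ ≥ δ_solid → spring goes solid

YES, δ = 37.5 mm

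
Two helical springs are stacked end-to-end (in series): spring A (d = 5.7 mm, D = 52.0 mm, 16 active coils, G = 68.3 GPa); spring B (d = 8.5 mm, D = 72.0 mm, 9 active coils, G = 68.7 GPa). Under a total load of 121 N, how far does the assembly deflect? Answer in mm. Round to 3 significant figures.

k_A = Gd⁴/(8D³N_a) = (68.3×10³)(5.7⁴)/(8·52.0³·16) = 4.0059 N/mm
k_B = Gd⁴/(8D³N_a) = (68.7×10³)(8.5⁴)/(8·72.0³·9) = 13.345 N/mm
Series: 1/k_eq = 1/4.0059 + 1/13.345 = 0.32457; k_eq = 3.081 N/mm
δ = F/k_eq = 121/3.081 = 39.273 mm

39.3 mm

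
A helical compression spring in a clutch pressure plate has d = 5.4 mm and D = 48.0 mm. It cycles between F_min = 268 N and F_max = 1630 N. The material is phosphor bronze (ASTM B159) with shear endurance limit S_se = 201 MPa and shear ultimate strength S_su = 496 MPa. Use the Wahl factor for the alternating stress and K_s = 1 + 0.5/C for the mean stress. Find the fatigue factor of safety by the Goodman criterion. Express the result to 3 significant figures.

C = D/d = 48.0/5.4 = 8.8889; K_W = (4C−1)/(4C−4)+0.615/C = 1.1643; K_s = 1+0.5/C = 1.0562
F_a = (F_max−F_min)/2 = 681 N; F_m = (F_max+F_min)/2 = 949 N
τ_a = K_W·8F_aD/(πd³) = 1.1643 × 528.62 = 615.46 MPa
τ_m = K_s·8F_mD/(πd³) = 1.0562 × 736.66 = 778.1 MPa
Goodman: 1/n_f = τ_a/S_se + τ_m/S_su = 615.46/201 + 778.1/496 = 3.06197 + 1.56874 = 4.6307
n_f = 1/4.6307 = 0.2159

0.216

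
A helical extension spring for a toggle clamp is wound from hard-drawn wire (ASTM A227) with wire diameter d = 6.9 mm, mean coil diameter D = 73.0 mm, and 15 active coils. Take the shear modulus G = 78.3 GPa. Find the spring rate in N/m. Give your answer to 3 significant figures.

3800 N/m

k = Gd⁴/(8D³N_a) = (78.3×10³ × 6.9⁴) / (8 × 73.0³ × 15)
  = 1.77484e+08 / 4.6682e+07 = 3.802 N/mm = 3802 N/m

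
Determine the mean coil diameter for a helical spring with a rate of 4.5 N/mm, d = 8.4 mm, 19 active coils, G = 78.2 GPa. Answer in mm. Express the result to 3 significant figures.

D = (Gd⁴/(8N_a·k))^(1/3) = (78.2×10³·8.4⁴/(8·19·4.5))^(1/3)
  = (569204)^(1/3) = 82.8748 mm

82.9 mm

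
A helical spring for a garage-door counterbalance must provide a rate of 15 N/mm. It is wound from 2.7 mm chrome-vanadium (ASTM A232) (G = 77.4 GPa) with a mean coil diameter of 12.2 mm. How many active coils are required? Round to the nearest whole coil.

19

N_a = Gd⁴/(8D³k) = (77.4×10³ × 2.7⁴)/(8 × 12.2³ × 15)
    = 4.11335e+06 / 217902 = 18.88 → 19 coils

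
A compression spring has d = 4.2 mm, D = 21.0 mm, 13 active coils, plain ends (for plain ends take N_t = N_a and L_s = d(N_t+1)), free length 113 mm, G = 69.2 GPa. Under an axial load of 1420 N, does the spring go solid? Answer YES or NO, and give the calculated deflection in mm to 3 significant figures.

k = Gd⁴/(8D³N_a) = (69.2×10³)(4.2⁴)/(8·21.0³·13) = 22.357 N/mm
N_t = 13; L_s = 4.2·14 = 58.8 mm; δ_solid = L₀ − L_s = 113 − 58.8 = 54.2 mm
δ = F/k = 1420/22.357 = 63.515 mm
δ ≥ δ_solid → spring goes solid

YES, δ = 63.5 mm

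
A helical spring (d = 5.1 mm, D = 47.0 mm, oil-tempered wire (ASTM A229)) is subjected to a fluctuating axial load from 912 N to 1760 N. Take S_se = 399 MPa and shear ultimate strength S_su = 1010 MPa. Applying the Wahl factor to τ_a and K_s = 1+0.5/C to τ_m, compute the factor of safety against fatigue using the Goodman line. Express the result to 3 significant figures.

0.422

C = D/d = 47.0/5.1 = 9.2157; K_W = (4C−1)/(4C−4)+0.615/C = 1.1580; K_s = 1+0.5/C = 1.0543
F_a = (F_max−F_min)/2 = 424 N; F_m = (F_max+F_min)/2 = 1336 N
τ_a = K_W·8F_aD/(πd³) = 1.1580 × 382.55 = 443.01 MPa
τ_m = K_s·8F_mD/(πd³) = 1.0543 × 1205.4 = 1270.8 MPa
Goodman: 1/n_f = τ_a/S_se + τ_m/S_su = 443.01/399 + 1270.8/1010 = 1.11029 + 1.25823 = 2.3685
n_f = 1/2.3685 = 0.4222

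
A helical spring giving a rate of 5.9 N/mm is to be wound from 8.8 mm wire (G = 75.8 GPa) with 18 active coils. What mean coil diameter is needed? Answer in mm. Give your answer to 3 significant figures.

81.2 mm

D = (Gd⁴/(8N_a·k))^(1/3) = (75.8×10³·8.8⁴/(8·18·5.9))^(1/3)
  = (535039)^(1/3) = 81.1824 mm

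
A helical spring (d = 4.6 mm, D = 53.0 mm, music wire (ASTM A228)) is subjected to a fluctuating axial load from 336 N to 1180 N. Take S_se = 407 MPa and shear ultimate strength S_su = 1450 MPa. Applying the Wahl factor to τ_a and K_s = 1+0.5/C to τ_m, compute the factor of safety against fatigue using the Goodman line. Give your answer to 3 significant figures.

0.421

C = D/d = 53.0/4.6 = 11.5217; K_W = (4C−1)/(4C−4)+0.615/C = 1.1247; K_s = 1+0.5/C = 1.0434
F_a = (F_max−F_min)/2 = 422 N; F_m = (F_max+F_min)/2 = 758 N
τ_a = K_W·8F_aD/(πd³) = 1.1247 × 585.13 = 658.08 MPa
τ_m = K_s·8F_mD/(πd³) = 1.0434 × 1051 = 1096.6 MPa
Goodman: 1/n_f = τ_a/S_se + τ_m/S_su = 658.08/407 + 1096.6/1450 = 1.61689 + 0.75630 = 2.3732
n_f = 1/2.3732 = 0.4214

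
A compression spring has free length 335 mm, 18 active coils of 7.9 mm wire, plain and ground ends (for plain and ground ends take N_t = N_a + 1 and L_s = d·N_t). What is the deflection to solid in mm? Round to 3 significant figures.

N_t = 19; L_s = 7.9·19 = 150.1 mm
δ_solid = L₀ − L_s = 335 − 150.1 = 184.9 mm

185 mm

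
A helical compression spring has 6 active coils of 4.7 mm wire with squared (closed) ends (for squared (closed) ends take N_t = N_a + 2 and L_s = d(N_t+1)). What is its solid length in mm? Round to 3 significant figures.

42.3 mm

squared (closed) ends: N_t = N_a + 2 = 6 + 2 = 8
L_s = d·(N_t+1) = 4.7 × 9 = 42.3 mm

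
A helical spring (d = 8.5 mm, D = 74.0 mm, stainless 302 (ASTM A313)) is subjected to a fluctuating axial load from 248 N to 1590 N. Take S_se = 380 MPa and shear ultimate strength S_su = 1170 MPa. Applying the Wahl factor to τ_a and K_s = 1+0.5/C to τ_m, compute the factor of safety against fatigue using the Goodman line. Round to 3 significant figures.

1.13

C = D/d = 74.0/8.5 = 8.7059; K_W = (4C−1)/(4C−4)+0.615/C = 1.1680; K_s = 1+0.5/C = 1.0574
F_a = (F_max−F_min)/2 = 671 N; F_m = (F_max+F_min)/2 = 919 N
τ_a = K_W·8F_aD/(πd³) = 1.1680 × 205.89 = 240.47 MPa
τ_m = K_s·8F_mD/(πd³) = 1.0574 × 281.99 = 298.18 MPa
Goodman: 1/n_f = τ_a/S_se + τ_m/S_su = 240.47/380 + 298.18/1170 = 0.63283 + 0.25486 = 0.88769
n_f = 1/0.88769 = 1.127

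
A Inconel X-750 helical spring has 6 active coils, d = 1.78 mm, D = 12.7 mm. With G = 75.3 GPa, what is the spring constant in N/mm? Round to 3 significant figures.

k = Gd⁴/(8D³N_a) = (75.3×10³ × 1.78⁴) / (8 × 12.7³ × 6)
  = 755919 / 98322.4 = 7.6882 N/mm

7.69 N/mm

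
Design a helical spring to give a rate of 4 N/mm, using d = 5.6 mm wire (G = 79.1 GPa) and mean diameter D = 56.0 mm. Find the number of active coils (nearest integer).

N_a = Gd⁴/(8D³k) = (79.1×10³ × 5.6⁴)/(8 × 56.0³ × 4)
    = 7.77909e+07 / 5.61971e+06 = 13.84 → 14 coils

14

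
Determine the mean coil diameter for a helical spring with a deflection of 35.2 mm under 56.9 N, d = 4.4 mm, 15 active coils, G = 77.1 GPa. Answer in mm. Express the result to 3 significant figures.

Required rate k = F/δ = 56.9/35.2 = 1.6165 N/mm
D = (Gd⁴/(8N_a·k))^(1/3) = (77.1×10³·4.4⁴/(8·15·1.6165))^(1/3)
  = (148975)^(1/3) = 53.0117 mm

53.0 mm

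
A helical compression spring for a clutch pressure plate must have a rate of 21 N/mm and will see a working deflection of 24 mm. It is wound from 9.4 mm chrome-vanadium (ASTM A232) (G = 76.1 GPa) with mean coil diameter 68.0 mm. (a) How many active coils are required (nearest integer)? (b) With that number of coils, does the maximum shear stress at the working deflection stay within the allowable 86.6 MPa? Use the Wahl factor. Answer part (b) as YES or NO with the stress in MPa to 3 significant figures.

(a) 11 coils; (b) NO, τ_max = 129 MPa

N_a = Gd⁴/(8D³k) = (76.1×10³)(9.4⁴)/(8·68.0³·21) = 11.25 → N_a = 11
Actual rate k = Gd⁴/(8D³·11) = 21.473 N/mm
Working load F = kδ = 21.473·24 = 515.34 N
C = 68.0/9.4 = 7.2340; K_W = (4C−1)/(4C−4)+0.615/C = 1.2053
τ_max = K_W·8FD/(πd³) = 1.2053·107.44 = 129.5 MPa
τ_max > 86.6 MPa → exceeds allowable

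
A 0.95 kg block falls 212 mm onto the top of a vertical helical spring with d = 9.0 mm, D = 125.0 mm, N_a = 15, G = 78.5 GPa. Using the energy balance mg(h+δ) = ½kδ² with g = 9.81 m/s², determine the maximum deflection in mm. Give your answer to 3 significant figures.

k = Gd⁴/(8D³N_a) = (78.5×10³)(9.0⁴)/(8·125.0³·15) = 2.1975 N/mm
W = mg = 0.95 × 9.81 = 9.3195 N
½kδ² − Wδ − Wh = 0 → δ = (W + √(W² + 2kWh))/k
δ = (9.3195 + √(86.853 + 8683.34))/2.1975 = (9.3195 + 93.649)/2.1975 = 46.857 mm

46.9 mm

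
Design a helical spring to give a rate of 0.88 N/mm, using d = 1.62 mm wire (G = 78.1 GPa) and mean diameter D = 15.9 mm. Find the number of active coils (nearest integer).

19

N_a = Gd⁴/(8D³k) = (78.1×10³ × 1.62⁴)/(8 × 15.9³ × 0.88)
    = 537912 / 28298.5 = 19.01 → 19 coils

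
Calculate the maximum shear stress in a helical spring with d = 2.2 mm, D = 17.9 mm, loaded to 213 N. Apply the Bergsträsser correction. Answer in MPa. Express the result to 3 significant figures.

Spring index C = D/d = 17.9/2.2 = 8.1364
K_B = (4C+2)/(4C−3) = 34.545/29.545 = 1.1692
τ₀ = 8FD/(πd³) = 8·213·17.9/(π·2.2³) = 30501.6/33.452 = 911.81 MPa
τ_max = K·τ₀ = 1.1692 × 911.81 = 1066.1 MPa

1070 MPa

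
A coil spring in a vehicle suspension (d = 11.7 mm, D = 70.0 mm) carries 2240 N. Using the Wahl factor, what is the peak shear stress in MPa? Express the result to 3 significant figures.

312 MPa

Spring index C = D/d = 70.0/11.7 = 5.9829
K_W = (4C−1)/(4C−4) + 0.615/C = 22.932/19.932 + 0.1028 = 1.2533
τ₀ = 8FD/(πd³) = 8·2240·70.0/(π·11.7³) = 1.2544e+06/5031.6 = 249.3 MPa
τ_max = K·τ₀ = 1.2533 × 249.3 = 312.45 MPa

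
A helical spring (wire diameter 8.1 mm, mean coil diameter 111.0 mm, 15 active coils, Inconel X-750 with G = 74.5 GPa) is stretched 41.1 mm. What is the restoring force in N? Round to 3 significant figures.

k = Gd⁴/(8D³N_a) = (74.5×10³)(8.1⁴)/(8·111.0³·15) = 1.9541 N/mm
F = k·δ = 1.9541 × 41.1 = 80.313 N

80.3 N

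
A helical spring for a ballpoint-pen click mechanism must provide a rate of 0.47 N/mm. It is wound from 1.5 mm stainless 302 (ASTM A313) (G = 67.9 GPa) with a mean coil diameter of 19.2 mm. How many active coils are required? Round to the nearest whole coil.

N_a = Gd⁴/(8D³k) = (67.9×10³ × 1.5⁴)/(8 × 19.2³ × 0.47)
    = 343744 / 26612.9 = 12.92 → 13 coils

13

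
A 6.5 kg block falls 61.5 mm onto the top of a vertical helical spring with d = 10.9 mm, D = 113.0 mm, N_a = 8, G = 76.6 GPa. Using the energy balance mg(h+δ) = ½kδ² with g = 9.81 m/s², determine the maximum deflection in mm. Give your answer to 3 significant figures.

k = Gd⁴/(8D³N_a) = (76.6×10³)(10.9⁴)/(8·113.0³·8) = 11.709 N/mm
W = mg = 6.5 × 9.81 = 63.765 N
½kδ² − Wδ − Wh = 0 → δ = (W + √(W² + 2kWh))/k
δ = (63.765 + √(4066 + 91834.7))/11.709 = (63.765 + 309.68)/11.709 = 31.894 mm

31.9 mm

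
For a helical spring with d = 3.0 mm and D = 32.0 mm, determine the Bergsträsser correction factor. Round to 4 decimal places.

C = D/d = 32.0/3.0 = 10.6667
K_B = (4C+2)/(4C−3) = 44.667/39.667 = 1.1261

1.1261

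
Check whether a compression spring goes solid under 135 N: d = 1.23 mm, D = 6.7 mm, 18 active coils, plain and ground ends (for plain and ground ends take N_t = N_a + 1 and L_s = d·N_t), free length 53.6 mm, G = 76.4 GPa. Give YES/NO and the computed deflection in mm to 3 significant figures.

YES, δ = 33.4 mm

k = Gd⁴/(8D³N_a) = (76.4×10³)(1.23⁴)/(8·6.7³·18) = 4.0376 N/mm
N_t = 19; L_s = 1.23·19 = 23.37 mm; δ_solid = L₀ − L_s = 53.6 − 23.37 = 30.23 mm
δ = F/k = 135/4.0376 = 33.435 mm
δ ≥ δ_solid → spring goes solid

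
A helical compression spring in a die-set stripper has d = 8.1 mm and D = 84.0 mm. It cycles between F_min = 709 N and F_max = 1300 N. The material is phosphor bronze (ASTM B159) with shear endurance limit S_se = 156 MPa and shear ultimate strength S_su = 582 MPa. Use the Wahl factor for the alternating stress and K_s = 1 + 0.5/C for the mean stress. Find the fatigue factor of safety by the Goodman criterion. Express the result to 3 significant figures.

0.626

C = D/d = 84.0/8.1 = 10.3704; K_W = (4C−1)/(4C−4)+0.615/C = 1.1393; K_s = 1+0.5/C = 1.0482
F_a = (F_max−F_min)/2 = 295.5 N; F_m = (F_max+F_min)/2 = 1004.5 N
τ_a = K_W·8F_aD/(πd³) = 1.1393 × 118.94 = 135.51 MPa
τ_m = K_s·8F_mD/(πd³) = 1.0482 × 404.31 = 423.8 MPa
Goodman: 1/n_f = τ_a/S_se + τ_m/S_su = 135.51/156 + 423.8/582 = 0.86866 + 0.72818 = 1.5968
n_f = 1/1.5968 = 0.6262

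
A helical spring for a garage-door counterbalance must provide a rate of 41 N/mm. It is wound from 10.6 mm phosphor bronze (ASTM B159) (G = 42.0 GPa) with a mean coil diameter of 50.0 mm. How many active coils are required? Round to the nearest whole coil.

13

N_a = Gd⁴/(8D³k) = (42.0×10³ × 10.6⁴)/(8 × 50.0³ × 41)
    = 5.3024e+08 / 4.1e+07 = 12.93 → 13 coils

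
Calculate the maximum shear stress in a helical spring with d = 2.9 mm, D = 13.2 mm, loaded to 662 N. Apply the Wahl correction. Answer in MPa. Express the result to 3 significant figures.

1230 MPa

Spring index C = D/d = 13.2/2.9 = 4.5517
K_W = (4C−1)/(4C−4) + 0.615/C = 17.207/14.207 + 0.1351 = 1.3463
τ₀ = 8FD/(πd³) = 8·662·13.2/(π·2.9³) = 69907.2/76.62 = 912.38 MPa
τ_max = K·τ₀ = 1.3463 × 912.38 = 1228.3 MPa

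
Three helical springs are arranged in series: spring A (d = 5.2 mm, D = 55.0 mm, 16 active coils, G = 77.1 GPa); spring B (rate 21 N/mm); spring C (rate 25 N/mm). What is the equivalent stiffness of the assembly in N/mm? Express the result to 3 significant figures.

2.15 N/mm

k_A = Gd⁴/(8D³N_a) = (77.1×10³)(5.2⁴)/(8·55.0³·16) = 2.6471 N/mm
Series: 1/k_eq = 1/2.6471 + 1/21 + 1/25 = 0.46539; k_eq = 2.1487 N/mm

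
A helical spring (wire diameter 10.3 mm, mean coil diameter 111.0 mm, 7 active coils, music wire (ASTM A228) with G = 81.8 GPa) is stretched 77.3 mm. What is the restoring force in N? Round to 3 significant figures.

929 N

k = Gd⁴/(8D³N_a) = (81.8×10³)(10.3⁴)/(8·111.0³·7) = 12.021 N/mm
F = k·δ = 12.021 × 77.3 = 929.23 N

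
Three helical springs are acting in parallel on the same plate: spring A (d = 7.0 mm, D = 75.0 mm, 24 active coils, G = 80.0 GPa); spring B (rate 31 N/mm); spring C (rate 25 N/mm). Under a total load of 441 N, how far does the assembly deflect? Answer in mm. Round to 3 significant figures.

k_A = Gd⁴/(8D³N_a) = (80.0×10³)(7.0⁴)/(8·75.0³·24) = 2.3714 N/mm
Parallel: k_eq = 2.3714 + 31 + 25 = 58.371 N/mm
δ = F/k_eq = 441/58.371 = 7.5551 mm

7.56 mm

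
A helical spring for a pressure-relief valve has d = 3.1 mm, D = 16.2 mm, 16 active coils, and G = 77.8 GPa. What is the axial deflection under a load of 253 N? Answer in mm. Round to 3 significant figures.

k = Gd⁴/(8D³N_a) = (77.8×10³)(3.1⁴)/(8·16.2³·16) = 13.203 N/mm
δ = F/k = 253 / 13.203 = 19.162 mm

19.2 mm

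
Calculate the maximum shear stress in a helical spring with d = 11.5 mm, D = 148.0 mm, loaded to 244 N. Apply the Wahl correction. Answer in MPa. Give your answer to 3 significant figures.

67.2 MPa

Spring index C = D/d = 148.0/11.5 = 12.8696
K_W = (4C−1)/(4C−4) + 0.615/C = 50.478/47.478 + 0.0478 = 1.1110
τ₀ = 8FD/(πd³) = 8·244·148.0/(π·11.5³) = 288896/4778 = 60.464 MPa
τ_max = K·τ₀ = 1.1110 × 60.464 = 67.174 MPa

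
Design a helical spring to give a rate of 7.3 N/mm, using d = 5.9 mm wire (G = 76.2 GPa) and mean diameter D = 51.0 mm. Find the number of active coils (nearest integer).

N_a = Gd⁴/(8D³k) = (76.2×10³ × 5.9⁴)/(8 × 51.0³ × 7.3)
    = 9.23343e+07 / 7.74682e+06 = 11.92 → 12 coils

12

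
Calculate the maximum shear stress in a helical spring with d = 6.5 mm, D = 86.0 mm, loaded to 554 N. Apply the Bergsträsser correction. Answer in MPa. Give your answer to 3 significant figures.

Spring index C = D/d = 86.0/6.5 = 13.2308
K_B = (4C+2)/(4C−3) = 54.923/49.923 = 1.1002
τ₀ = 8FD/(πd³) = 8·554·86.0/(π·6.5³) = 381152/862.76 = 441.78 MPa
τ_max = K·τ₀ = 1.1002 × 441.78 = 486.03 MPa

486 MPa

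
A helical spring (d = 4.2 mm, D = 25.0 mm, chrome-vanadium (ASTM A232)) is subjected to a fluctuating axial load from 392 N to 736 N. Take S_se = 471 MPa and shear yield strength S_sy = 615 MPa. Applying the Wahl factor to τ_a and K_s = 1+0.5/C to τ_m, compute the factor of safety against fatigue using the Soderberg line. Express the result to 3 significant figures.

C = D/d = 25.0/4.2 = 5.9524; K_W = (4C−1)/(4C−4)+0.615/C = 1.2548; K_s = 1+0.5/C = 1.0840
F_a = (F_max−F_min)/2 = 172 N; F_m = (F_max+F_min)/2 = 564 N
τ_a = K_W·8F_aD/(πd³) = 1.2548 × 147.8 = 185.45 MPa
τ_m = K_s·8F_mD/(πd³) = 1.0840 × 484.63 = 525.34 MPa
Soderberg: 1/n_f = τ_a/S_se + τ_m/S_sy = 185.45/471 + 525.34/615 = 0.39373 + 0.85421 = 1.2479
n_f = 1/1.2479 = 0.8013

0.801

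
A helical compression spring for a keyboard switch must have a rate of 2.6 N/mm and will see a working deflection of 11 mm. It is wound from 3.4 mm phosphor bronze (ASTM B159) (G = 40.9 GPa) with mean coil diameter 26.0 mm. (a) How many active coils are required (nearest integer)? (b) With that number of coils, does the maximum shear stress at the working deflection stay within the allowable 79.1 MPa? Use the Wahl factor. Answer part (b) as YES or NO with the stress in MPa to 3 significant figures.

N_a = Gd⁴/(8D³k) = (40.9×10³)(3.4⁴)/(8·26.0³·2.6) = 14.95 → N_a = 15
Actual rate k = Gd⁴/(8D³·15) = 2.5914 N/mm
Working load F = kδ = 2.5914·11 = 28.506 N
C = 26.0/3.4 = 7.6471; K_W = (4C−1)/(4C−4)+0.615/C = 1.1933
τ_max = K_W·8FD/(πd³) = 1.1933·48.018 = 57.298 MPa
τ_max ≤ 79.1 MPa → acceptable

(a) 15 coils; (b) YES, τ_max = 57.3 MPa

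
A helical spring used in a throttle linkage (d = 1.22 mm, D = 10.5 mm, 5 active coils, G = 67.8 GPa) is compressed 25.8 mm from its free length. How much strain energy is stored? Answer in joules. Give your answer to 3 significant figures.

1.08 J

k = Gd⁴/(8D³N_a) = (67.8×10³)(1.22⁴)/(8·10.5³·5) = 3.2437 N/mm
U = ½kδ² = 0.5 × 3.2437 × 25.8² = 1079.6 N·mm = 1.0796 J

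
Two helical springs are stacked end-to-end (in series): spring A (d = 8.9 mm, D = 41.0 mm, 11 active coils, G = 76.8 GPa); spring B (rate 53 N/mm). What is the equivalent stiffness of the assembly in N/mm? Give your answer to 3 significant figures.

31.8 N/mm

k_A = Gd⁴/(8D³N_a) = (76.8×10³)(8.9⁴)/(8·41.0³·11) = 79.449 N/mm
Series: 1/k_eq = 1/79.449 + 1/53 = 0.031455; k_eq = 31.792 N/mm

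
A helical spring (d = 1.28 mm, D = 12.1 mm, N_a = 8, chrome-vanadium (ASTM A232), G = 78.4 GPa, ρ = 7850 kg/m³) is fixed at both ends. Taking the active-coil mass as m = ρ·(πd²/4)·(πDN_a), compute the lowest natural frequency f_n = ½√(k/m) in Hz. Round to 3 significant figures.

389 Hz

k = Gd⁴/(8D³N_a) = (78.4×10³)(1.28⁴)/(8·12.1³·8) = 1.8562 N/mm = 1856.2 N/m
Wire length L = πDN_a = π·12.1·8 = 304.11 mm
m = ρ·(πd²/4)·L = 7850 × 1.2868×10⁻⁶ m² × 0.30411 m = 0.0030719 kg
f_n = ½√(k/m) = 0.5·√(1856.2/0.0030719) = 0.5·√(6.0425e+05) = 388.67 Hz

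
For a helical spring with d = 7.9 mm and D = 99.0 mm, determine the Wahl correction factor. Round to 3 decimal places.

1.114

C = D/d = 99.0/7.9 = 12.5316
K_W = (4C−1)/(4C−4) + 0.615/C = 49.127/46.127 + 0.0491 = 1.1141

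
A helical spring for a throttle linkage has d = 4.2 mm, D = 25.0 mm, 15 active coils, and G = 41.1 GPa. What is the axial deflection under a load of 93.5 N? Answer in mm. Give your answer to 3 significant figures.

k = Gd⁴/(8D³N_a) = (41.1×10³)(4.2⁴)/(8·25.0³·15) = 6.8208 N/mm
δ = F/k = 93.5 / 6.8208 = 13.708 mm

13.7 mm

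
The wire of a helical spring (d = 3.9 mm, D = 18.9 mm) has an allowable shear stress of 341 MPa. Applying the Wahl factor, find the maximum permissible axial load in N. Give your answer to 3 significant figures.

C = D/d = 18.9/3.9 = 4.8462
K_W = (4C−1)/(4C−4) + 0.615/C = 18.385/15.385 + 0.1269 = 1.3219
τ_max = K·8FD/(πd³) → F_max = τ_allow·πd³/(8DK)
F_max = 341·π·3.9³/(8·18.9·1.3219) = 63547/199.87 = 317.94 N

318 N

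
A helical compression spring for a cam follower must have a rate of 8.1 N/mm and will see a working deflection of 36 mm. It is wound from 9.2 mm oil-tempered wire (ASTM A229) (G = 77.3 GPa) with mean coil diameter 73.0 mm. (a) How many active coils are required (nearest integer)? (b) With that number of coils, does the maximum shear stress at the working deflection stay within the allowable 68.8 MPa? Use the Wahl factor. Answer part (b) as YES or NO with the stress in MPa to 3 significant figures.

(a) 22 coils; (b) NO, τ_max = 82.4 MPa

N_a = Gd⁴/(8D³k) = (77.3×10³)(9.2⁴)/(8·73.0³·8.1) = 21.97 → N_a = 22
Actual rate k = Gd⁴/(8D³·22) = 8.0882 N/mm
Working load F = kδ = 8.0882·36 = 291.17 N
C = 73.0/9.2 = 7.9348; K_W = (4C−1)/(4C−4)+0.615/C = 1.1857
τ_max = K_W·8FD/(πd³) = 1.1857·69.511 = 82.416 MPa
τ_max > 68.8 MPa → exceeds allowable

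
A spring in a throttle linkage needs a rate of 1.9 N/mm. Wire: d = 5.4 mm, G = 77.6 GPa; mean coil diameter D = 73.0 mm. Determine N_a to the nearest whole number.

11

N_a = Gd⁴/(8D³k) = (77.6×10³ × 5.4⁴)/(8 × 73.0³ × 1.9)
    = 6.59837e+07 / 5.91306e+06 = 11.16 → 11 coils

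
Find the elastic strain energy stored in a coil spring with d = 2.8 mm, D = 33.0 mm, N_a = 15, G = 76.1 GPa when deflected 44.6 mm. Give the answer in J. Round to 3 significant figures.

1.08 J

k = Gd⁴/(8D³N_a) = (76.1×10³)(2.8⁴)/(8·33.0³·15) = 1.0847 N/mm
U = ½kδ² = 0.5 × 1.0847 × 44.6² = 1078.8 N·mm = 1.0788 J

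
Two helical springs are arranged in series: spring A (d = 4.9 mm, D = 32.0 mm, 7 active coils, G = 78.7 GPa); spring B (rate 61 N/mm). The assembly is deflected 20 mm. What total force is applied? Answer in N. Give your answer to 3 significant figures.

352 N

k_A = Gd⁴/(8D³N_a) = (78.7×10³)(4.9⁴)/(8·32.0³·7) = 24.724 N/mm
Series: 1/k_eq = 1/24.724 + 1/61 = 0.05684; k_eq = 17.593 N/mm
F = k_eq·δ = 17.593·20 = 351.87 N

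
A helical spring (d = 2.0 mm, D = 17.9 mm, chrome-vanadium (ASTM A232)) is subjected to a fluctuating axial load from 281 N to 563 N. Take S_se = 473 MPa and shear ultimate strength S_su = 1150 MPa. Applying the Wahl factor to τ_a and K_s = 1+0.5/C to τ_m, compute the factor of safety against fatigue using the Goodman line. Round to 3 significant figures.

0.239

C = D/d = 17.9/2.0 = 8.9500; K_W = (4C−1)/(4C−4)+0.615/C = 1.1631; K_s = 1+0.5/C = 1.0559
F_a = (F_max−F_min)/2 = 141 N; F_m = (F_max+F_min)/2 = 422 N
τ_a = K_W·8F_aD/(πd³) = 1.1631 × 803.38 = 934.38 MPa
τ_m = K_s·8F_mD/(πd³) = 1.0559 × 2404.4 = 2538.8 MPa
Goodman: 1/n_f = τ_a/S_se + τ_m/S_su = 934.38/473 + 2538.8/1150 = 1.97543 + 2.20763 = 4.1831
n_f = 1/4.1831 = 0.2391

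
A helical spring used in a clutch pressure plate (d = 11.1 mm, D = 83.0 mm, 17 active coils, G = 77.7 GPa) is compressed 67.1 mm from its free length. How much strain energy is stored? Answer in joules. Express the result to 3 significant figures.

k = Gd⁴/(8D³N_a) = (77.7×10³)(11.1⁴)/(8·83.0³·17) = 15.168 N/mm
U = ½kδ² = 0.5 × 15.168 × 67.1² = 34147 N·mm = 34.147 J

34.1 J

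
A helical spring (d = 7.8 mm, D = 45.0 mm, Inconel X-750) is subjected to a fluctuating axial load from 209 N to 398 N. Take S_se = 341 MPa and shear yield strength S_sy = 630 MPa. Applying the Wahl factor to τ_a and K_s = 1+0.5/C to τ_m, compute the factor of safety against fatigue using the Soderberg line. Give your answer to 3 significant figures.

C = D/d = 45.0/7.8 = 5.7692; K_W = (4C−1)/(4C−4)+0.615/C = 1.2639; K_s = 1+0.5/C = 1.0867
F_a = (F_max−F_min)/2 = 94.5 N; F_m = (F_max+F_min)/2 = 303.5 N
τ_a = K_W·8F_aD/(πd³) = 1.2639 × 22.819 = 28.84 MPa
τ_m = K_s·8F_mD/(πd³) = 1.0867 × 73.287 = 79.639 MPa
Soderberg: 1/n_f = τ_a/S_se + τ_m/S_sy = 28.84/341 + 79.639/630 = 0.08458 + 0.12641 = 0.21099
n_f = 1/0.21099 = 4.74

4.74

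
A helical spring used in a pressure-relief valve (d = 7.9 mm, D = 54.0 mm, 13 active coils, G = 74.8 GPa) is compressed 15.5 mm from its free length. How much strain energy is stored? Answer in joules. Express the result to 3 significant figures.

k = Gd⁴/(8D³N_a) = (74.8×10³)(7.9⁴)/(8·54.0³·13) = 17.791 N/mm
U = ½kδ² = 0.5 × 17.791 × 15.5² = 2137.1 N·mm = 2.1371 J

2.14 J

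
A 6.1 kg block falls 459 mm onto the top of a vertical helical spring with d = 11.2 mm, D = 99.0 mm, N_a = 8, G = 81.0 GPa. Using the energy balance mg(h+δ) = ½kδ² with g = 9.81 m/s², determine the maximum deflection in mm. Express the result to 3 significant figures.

54.7 mm

k = Gd⁴/(8D³N_a) = (81.0×10³)(11.2⁴)/(8·99.0³·8) = 20.524 N/mm
W = mg = 6.1 × 9.81 = 59.841 N
½kδ² − Wδ − Wh = 0 → δ = (W + √(W² + 2kWh))/k
δ = (59.841 + √(3580.9 + 1.12749e+06))/20.524 = (59.841 + 1063.5)/20.524 = 54.733 mm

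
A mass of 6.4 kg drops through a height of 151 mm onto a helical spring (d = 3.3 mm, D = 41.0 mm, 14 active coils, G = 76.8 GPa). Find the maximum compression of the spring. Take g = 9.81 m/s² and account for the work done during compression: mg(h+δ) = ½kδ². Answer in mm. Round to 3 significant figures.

191 mm

k = Gd⁴/(8D³N_a) = (76.8×10³)(3.3⁴)/(8·41.0³·14) = 1.1799 N/mm
W = mg = 6.4 × 9.81 = 62.784 N
½kδ² − Wδ − Wh = 0 → δ = (W + √(W² + 2kWh))/k
δ = (62.784 + √(3941.8 + 22371.9))/1.1799 = (62.784 + 162.22)/1.1799 = 190.69 mm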